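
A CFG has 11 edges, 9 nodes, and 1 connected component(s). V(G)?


Formula: V(G) = E - N + 2P
V(G) = 11 - 9 + 2*1
V(G) = 2 + 2
V(G) = 4

4


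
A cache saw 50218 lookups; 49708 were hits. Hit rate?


Formula: hit rate = hits / (hits + misses) * 100
hit rate = 49708 / (49708 + 510) * 100
hit rate = 49708 / 50218 * 100
hit rate = 98.98%

98.98%


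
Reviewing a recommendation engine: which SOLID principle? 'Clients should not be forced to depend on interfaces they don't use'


This describes the Interface Segregation Principle (ISP)

Interface Segregation Principle (ISP)


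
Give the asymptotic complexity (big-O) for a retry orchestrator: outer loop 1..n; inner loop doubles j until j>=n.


Reasoning: linear outer times logarithmic inner
Complexity: O(n log n)

O(n log n)


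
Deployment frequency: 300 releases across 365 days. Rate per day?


Formula: deployments per day = releases / days
= 300 / 365
= 0.822 deploys/day
(equivalently, 5.75 deploys/week)

0.822 deploys/day


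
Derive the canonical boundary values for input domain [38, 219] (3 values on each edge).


Range: [38, 219]
Boundaries: just below min, min, min+1, max-1, max, just above max
Values: [37, 38, 39, 218, 219, 220]

[37, 38, 39, 218, 219, 220]


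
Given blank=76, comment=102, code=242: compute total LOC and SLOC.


Total LOC = blank + comment + code
Total LOC = 76 + 102 + 242 = 420
SLOC (source only) = code = 242

Total LOC: 420, SLOC: 242


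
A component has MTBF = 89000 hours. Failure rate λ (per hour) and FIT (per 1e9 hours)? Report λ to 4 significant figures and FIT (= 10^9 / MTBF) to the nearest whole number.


Formula: λ = 1 / MTBF; FIT = λ × 1e9 = 1e9 / MTBF
λ = 1 / 89000 ≈ 1.124e-05 failures/hour
FIT = 1e9 / 89000 ≈ 11236 failures per 1e9 hours (nearest whole number)

λ = 1.124e-05 /h, FIT = 11236


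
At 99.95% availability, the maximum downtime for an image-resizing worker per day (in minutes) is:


Formula: allowed downtime = period * (100 - SLA) / 100
Period (day) = 1440 minutes
Unavailability fraction = (100 - 99.95) / 100
Allowed downtime = 1440 * (100 - 99.95) / 100
Allowed downtime = 0.72 minutes

0.72 minutes


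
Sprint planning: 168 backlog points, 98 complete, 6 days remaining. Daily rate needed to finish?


Formula: Required rate = Remaining points / Days left
Remaining = 168 - 98 = 70 points
Required rate = 70 / 6 = 11.67 points/day

11.67 points/day


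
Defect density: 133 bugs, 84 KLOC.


Defect density = defects / KLOC
Defect density = 133 / 84
Defect density = 1.583 defects/KLOC

1.583 defects/KLOC


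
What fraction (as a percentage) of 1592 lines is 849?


Coverage = covered / total * 100
Coverage = 849 / 1592 * 100
Coverage = 53.33%

53.33%


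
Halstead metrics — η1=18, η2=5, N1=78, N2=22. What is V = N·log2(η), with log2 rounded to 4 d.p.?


Formula: V = N * log2(η), where N = N1 + N2 and η = η1 + η2
η = 18 + 5 = 23
N = 78 + 22 = 100
log2(23) ≈ 4.5236
V = 100 * 4.5236 = 452.36

452.36


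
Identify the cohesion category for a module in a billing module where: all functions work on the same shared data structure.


Reasoning: Functions share data
Type: Communicational cohesion

Communicational cohesion


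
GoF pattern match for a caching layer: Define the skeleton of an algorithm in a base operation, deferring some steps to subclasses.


This matches the Template Method pattern

Template Method


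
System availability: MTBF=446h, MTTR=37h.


Availability = MTBF / (MTBF + MTTR)
Availability = 446 / (446 + 37)
Availability = 446 / 483
Availability = 92.3395%

92.3395%


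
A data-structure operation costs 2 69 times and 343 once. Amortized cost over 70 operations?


Formula: Amortized cost = Total cost / Operations
Total cost = (69 * 2) + (1 * 343)
Total cost = 138 + 343 = 481
Amortized = 481 / 70 = 6.8714

6.8714


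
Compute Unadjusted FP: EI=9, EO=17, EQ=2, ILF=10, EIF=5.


UFP = EI*4 + EO*5 + EQ*4 + ILF*10 + EIF*7
UFP = 9*4 + 17*5 + 2*4 + 10*10 + 5*7
UFP = 36 + 85 + 8 + 100 + 35
UFP = 264

264


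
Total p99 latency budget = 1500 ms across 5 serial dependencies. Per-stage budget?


Formula: per_stage = total_budget / stages
per_stage = 1500 / 5
per_stage = 300.0 ms

300.0 ms


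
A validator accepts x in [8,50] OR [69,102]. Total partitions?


Valid ranges: [8,50] and [69,102]
Class 1: x < 8 — invalid
Class 2: 8 ≤ x ≤ 50 — valid
Class 3: 50 < x < 69 — invalid (gap between ranges)
Class 4: 69 ≤ x ≤ 102 — valid
Class 5: x > 102 — invalid
Total equivalence classes: 5

5 equivalence classes


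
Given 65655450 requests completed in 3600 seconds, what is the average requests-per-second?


Formula: throughput = requests / seconds
throughput = 65655450 / 3600
throughput = 18237.63 requests/second

18237.63 requests/second


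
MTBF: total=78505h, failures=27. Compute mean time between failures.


Formula: MTBF = Total operating time / Number of failures
MTBF = 78505 / 27
MTBF = 2907.59 hours

2907.59 hours


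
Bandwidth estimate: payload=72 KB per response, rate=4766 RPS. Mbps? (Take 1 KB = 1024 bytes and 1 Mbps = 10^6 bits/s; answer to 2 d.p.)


Formula: Mbps = payload_bytes * RPS * 8 / 1e6
Payload per request = 72 KB = 72 * 1024 = 73728 bytes
Total bytes/sec = 73728 * 4766 = 351387648
Total bits/sec = 351387648 * 8 = 2811101184
Mbps = 2811101184 / 1e6 = 2811.1

2811.1 Mbps


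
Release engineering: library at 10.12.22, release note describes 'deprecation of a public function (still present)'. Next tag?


Current: 10.12.22
Change category: 'deprecation of a public function (still present)' → minor bump
SemVer rule: minor bump → increment MINOR, reset PATCH to 0 (MAJOR unchanged)
New: 10.13.0

10.13.0


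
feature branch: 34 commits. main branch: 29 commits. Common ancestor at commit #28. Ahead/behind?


Common ancestor: commit #28
feature commits after divergence: 34 - 28 = 6
main commits after divergence: 29 - 28 = 1
feature is 6 commits ahead of main
main is 1 commits ahead of feature

feature ahead: 6, main ahead: 1


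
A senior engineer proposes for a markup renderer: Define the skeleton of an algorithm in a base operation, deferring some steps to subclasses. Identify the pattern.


This matches the Template Method pattern

Template Method


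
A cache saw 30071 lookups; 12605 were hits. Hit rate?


Formula: hit rate = hits / (hits + misses) * 100
hit rate = 12605 / (12605 + 17466) * 100
hit rate = 12605 / 30071 * 100
hit rate = 41.92%

41.92%


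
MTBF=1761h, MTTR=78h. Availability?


Availability = MTBF / (MTBF + MTTR)
Availability = 1761 / (1761 + 78)
Availability = 1761 / 1839
Availability = 95.7586%

95.7586%


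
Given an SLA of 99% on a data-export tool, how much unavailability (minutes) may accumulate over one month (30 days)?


Formula: allowed downtime = period * (100 - SLA) / 100
Period (month (30 days)) = 43200 minutes
Unavailability fraction = (100 - 99.0) / 100
Allowed downtime = 43200 * (100 - 99.0) / 100
Allowed downtime = 432.0 minutes

432.0 minutes


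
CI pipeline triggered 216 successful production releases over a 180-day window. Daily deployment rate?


Formula: deployments per day = releases / days
= 216 / 180
= 1.2 deploys/day
(equivalently, 8.4 deploys/week)

1.2 deploys/day


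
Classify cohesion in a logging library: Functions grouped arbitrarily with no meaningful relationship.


Reasoning: Worst: random grouping
Type: Coincidental cohesion

Coincidental cohesion


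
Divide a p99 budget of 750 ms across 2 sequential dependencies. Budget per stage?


Formula: per_stage = total_budget / stages
per_stage = 750 / 2
per_stage = 375.0 ms

375.0 ms


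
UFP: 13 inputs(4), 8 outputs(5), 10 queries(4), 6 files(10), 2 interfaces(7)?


UFP = EI*4 + EO*5 + EQ*4 + ILF*10 + EIF*7
UFP = 13*4 + 8*5 + 10*4 + 6*10 + 2*7
UFP = 52 + 40 + 40 + 60 + 14
UFP = 206

206


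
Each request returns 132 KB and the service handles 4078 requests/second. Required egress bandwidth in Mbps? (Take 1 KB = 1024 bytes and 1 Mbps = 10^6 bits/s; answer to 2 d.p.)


Formula: Mbps = payload_bytes * RPS * 8 / 1e6
Payload per request = 132 KB = 132 * 1024 = 135168 bytes
Total bytes/sec = 135168 * 4078 = 551215104
Total bits/sec = 551215104 * 8 = 4409720832
Mbps = 4409720832 / 1e6 = 4409.72

4409.72 Mbps


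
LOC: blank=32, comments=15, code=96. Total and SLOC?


Total LOC = blank + comment + code
Total LOC = 32 + 15 + 96 = 143
SLOC (source only) = code = 96

Total LOC: 143, SLOC: 96


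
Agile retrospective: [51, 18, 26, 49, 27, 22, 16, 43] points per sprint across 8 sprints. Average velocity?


Formula: Avg velocity = Total points / Number of sprints
Points: [51, 18, 26, 49, 27, 22, 16, 43]
Sum = 51 + 18 + 26 + 49 + 27 + 22 + 16 + 43 = 252
Avg velocity = 252 / 8 = 31.5 points/sprint

31.5 points/sprint


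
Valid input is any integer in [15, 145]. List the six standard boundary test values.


Range: [15, 145]
Boundaries: just below min, min, min+1, max-1, max, just above max
Values: [14, 15, 16, 144, 145, 146]

[14, 15, 16, 144, 145, 146]


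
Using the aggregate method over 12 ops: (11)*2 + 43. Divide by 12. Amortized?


Formula: Amortized cost = Total cost / Operations
Total cost = (11 * 2) + (1 * 43)
Total cost = 22 + 43 = 65
Amortized = 65 / 12 = 5.4167

5.4167


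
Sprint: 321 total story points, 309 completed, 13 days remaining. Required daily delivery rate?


Formula: Required rate = Remaining points / Days left
Remaining = 321 - 309 = 12 points
Required rate = 12 / 13 = 0.92 points/day

0.92 points/day


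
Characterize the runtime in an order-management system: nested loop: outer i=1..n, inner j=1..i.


Reasoning: triangle: n(n+1)/2 ~ n^2/2
Complexity: O(n^2)

O(n^2)


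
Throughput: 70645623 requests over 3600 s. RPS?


Formula: throughput = requests / seconds
throughput = 70645623 / 3600
throughput = 19623.78 requests/second

19623.78 requests/second


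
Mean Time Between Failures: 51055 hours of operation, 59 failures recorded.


Formula: MTBF = Total operating time / Number of failures
MTBF = 51055 / 59
MTBF = 865.34 hours

865.34 hours


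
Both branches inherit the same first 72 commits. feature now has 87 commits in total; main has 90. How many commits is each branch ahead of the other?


Common ancestor: commit #72
feature commits after divergence: 87 - 72 = 15
main commits after divergence: 90 - 72 = 18
feature is 15 commits ahead of main
main is 18 commits ahead of feature

feature ahead: 15, main ahead: 18


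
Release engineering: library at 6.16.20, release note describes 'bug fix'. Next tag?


Current: 6.16.20
Change category: 'bug fix' → patch bump
SemVer rule: patch bump → increment PATCH (MAJOR and MINOR unchanged)
New: 6.16.21

6.16.21


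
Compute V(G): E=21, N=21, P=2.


Formula: V(G) = E - N + 2P
V(G) = 21 - 21 + 2*2
V(G) = 0 + 4
V(G) = 4

4


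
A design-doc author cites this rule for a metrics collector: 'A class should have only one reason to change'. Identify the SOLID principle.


This describes the Single Responsibility Principle (SRP)

Single Responsibility Principle (SRP)


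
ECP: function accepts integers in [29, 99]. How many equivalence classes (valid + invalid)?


Valid range: [29, 99]
Class 1: x < 29 — invalid
Class 2: 29 ≤ x ≤ 99 — valid
Class 3: x > 99 — invalid
Total equivalence classes: 3

3 equivalence classes


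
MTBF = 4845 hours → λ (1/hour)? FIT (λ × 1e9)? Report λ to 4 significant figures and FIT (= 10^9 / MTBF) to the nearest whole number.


Formula: λ = 1 / MTBF; FIT = λ × 1e9 = 1e9 / MTBF
λ = 1 / 4845 ≈ 2.064e-04 failures/hour
FIT = 1e9 / 4845 ≈ 206398 failures per 1e9 hours (nearest whole number)

λ = 2.064e-04 /h, FIT = 206398


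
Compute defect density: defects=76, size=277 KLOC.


Defect density = defects / KLOC
Defect density = 76 / 277
Defect density = 0.274 defects/KLOC

0.274 defects/KLOC


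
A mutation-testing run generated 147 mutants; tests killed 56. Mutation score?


Mutation score = killed / total * 100
Mutation score = 56 / 147 * 100
Mutation score = 38.1%

38.1%


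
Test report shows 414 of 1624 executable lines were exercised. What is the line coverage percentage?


Coverage = covered / total * 100
Coverage = 414 / 1624 * 100
Coverage = 25.49%

25.49%


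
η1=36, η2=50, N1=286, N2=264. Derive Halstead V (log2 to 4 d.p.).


Formula: V = N * log2(η), where N = N1 + N2 and η = η1 + η2
η = 36 + 50 = 86
N = 286 + 264 = 550
log2(86) ≈ 6.4263
V = 550 * 6.4263 = 3534.47

3534.47


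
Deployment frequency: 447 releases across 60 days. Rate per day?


Formula: deployments per day = releases / days
= 447 / 60
= 7.45 deploys/day
(equivalently, 52.15 deploys/week)

7.45 deploys/day


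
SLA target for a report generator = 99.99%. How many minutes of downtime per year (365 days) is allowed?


Formula: allowed downtime = period * (100 - SLA) / 100
Period (year (365 days)) = 525600 minutes
Unavailability fraction = (100 - 99.99) / 100
Allowed downtime = 525600 * (100 - 99.99) / 100
Allowed downtime = 52.56 minutes

52.56 minutes


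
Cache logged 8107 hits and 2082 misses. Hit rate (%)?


Formula: hit rate = hits / (hits + misses) * 100
hit rate = 8107 / (8107 + 2082) * 100
hit rate = 8107 / 10189 * 100
hit rate = 79.57%

79.57%


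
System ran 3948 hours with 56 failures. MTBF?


Formula: MTBF = Total operating time / Number of failures
MTBF = 3948 / 56
MTBF = 70.5 hours

70.5 hours


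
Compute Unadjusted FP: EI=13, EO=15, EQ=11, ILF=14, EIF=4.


UFP = EI*4 + EO*5 + EQ*4 + ILF*10 + EIF*7
UFP = 13*4 + 15*5 + 11*4 + 14*10 + 4*7
UFP = 52 + 75 + 44 + 140 + 28
UFP = 339

339


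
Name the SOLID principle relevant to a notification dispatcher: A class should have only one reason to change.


This describes the Single Responsibility Principle (SRP)

Single Responsibility Principle (SRP)


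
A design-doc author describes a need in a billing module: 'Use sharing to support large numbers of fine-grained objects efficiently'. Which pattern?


This matches the Flyweight pattern

Flyweight


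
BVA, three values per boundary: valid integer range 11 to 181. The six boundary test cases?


Range: [11, 181]
Boundaries: just below min, min, min+1, max-1, max, just above max
Values: [10, 11, 12, 180, 181, 182]

[10, 11, 12, 180, 181, 182]


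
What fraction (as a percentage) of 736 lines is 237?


Coverage = covered / total * 100
Coverage = 237 / 736 * 100
Coverage = 32.2%

32.2%


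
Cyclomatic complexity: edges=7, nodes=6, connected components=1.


Formula: V(G) = E - N + 2P
V(G) = 7 - 6 + 2*1
V(G) = 1 + 2
V(G) = 3

3


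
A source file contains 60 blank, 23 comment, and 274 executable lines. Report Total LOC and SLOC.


Total LOC = blank + comment + code
Total LOC = 60 + 23 + 274 = 357
SLOC (source only) = code = 274

Total LOC: 357, SLOC: 274


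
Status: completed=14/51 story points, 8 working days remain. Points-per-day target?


Formula: Required rate = Remaining points / Days left
Remaining = 51 - 14 = 37 points
Required rate = 37 / 8 = 4.63 points/day

4.63 points/day


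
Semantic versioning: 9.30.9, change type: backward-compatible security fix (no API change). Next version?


Current: 9.30.9
Change category: 'backward-compatible security fix (no API change)' → patch bump
SemVer rule: patch bump → increment PATCH (MAJOR and MINOR unchanged)
New: 9.30.10

9.30.10


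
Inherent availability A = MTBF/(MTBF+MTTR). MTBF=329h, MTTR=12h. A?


Availability = MTBF / (MTBF + MTTR)
Availability = 329 / (329 + 12)
Availability = 329 / 341
Availability = 96.4809%

96.4809%


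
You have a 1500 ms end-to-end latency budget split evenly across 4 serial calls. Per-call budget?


Formula: per_stage = total_budget / stages
per_stage = 1500 / 4
per_stage = 375.0 ms

375.0 ms


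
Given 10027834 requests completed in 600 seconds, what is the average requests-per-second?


Formula: throughput = requests / seconds
throughput = 10027834 / 600
throughput = 16713.06 requests/second

16713.06 requests/second


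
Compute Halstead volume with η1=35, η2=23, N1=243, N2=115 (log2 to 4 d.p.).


Formula: V = N * log2(η), where N = N1 + N2 and η = η1 + η2
η = 35 + 23 = 58
N = 243 + 115 = 358
log2(58) ≈ 5.8580
V = 358 * 5.8580 = 2097.16

2097.16


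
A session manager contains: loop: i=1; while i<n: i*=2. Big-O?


Reasoning: i doubles each step so iterations are log2(n)
Complexity: O(log n)

O(log n)


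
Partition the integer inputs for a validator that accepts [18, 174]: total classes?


Valid range: [18, 174]
Class 1: x < 18 — invalid
Class 2: 18 ≤ x ≤ 174 — valid
Class 3: x > 174 — invalid
Total equivalence classes: 3

3 equivalence classes


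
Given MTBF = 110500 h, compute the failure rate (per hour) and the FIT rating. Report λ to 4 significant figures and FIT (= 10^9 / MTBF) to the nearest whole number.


Formula: λ = 1 / MTBF; FIT = λ × 1e9 = 1e9 / MTBF
λ = 1 / 110500 ≈ 9.050e-06 failures/hour
FIT = 1e9 / 110500 ≈ 9050 failures per 1e9 hours (nearest whole number)

λ = 9.050e-06 /h, FIT = 9050


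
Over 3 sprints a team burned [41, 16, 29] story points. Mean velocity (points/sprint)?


Formula: Avg velocity = Total points / Number of sprints
Points: [41, 16, 29]
Sum = 41 + 16 + 29 = 86
Avg velocity = 86 / 3 = 28.67 points/sprint

28.67 points/sprint


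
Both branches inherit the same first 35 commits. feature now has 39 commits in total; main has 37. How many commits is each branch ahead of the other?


Common ancestor: commit #35
feature commits after divergence: 39 - 35 = 4
main commits after divergence: 37 - 35 = 2
feature is 4 commits ahead of main
main is 2 commits ahead of feature

feature ahead: 4, main ahead: 2


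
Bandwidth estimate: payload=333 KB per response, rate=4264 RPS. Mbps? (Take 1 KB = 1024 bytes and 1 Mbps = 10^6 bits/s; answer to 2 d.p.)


Formula: Mbps = payload_bytes * RPS * 8 / 1e6
Payload per request = 333 KB = 333 * 1024 = 340992 bytes
Total bytes/sec = 340992 * 4264 = 1453989888
Total bits/sec = 1453989888 * 8 = 11631919104
Mbps = 11631919104 / 1e6 = 11631.92

11631.92 Mbps


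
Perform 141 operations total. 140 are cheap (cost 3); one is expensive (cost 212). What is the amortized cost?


Formula: Amortized cost = Total cost / Operations
Total cost = (140 * 3) + (1 * 212)
Total cost = 420 + 212 = 632
Amortized = 632 / 141 = 4.4823

4.4823


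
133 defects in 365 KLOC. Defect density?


Defect density = defects / KLOC
Defect density = 133 / 365
Defect density = 0.364 defects/KLOC

0.364 defects/KLOC


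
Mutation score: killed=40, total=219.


Mutation score = killed / total * 100
Mutation score = 40 / 219 * 100
Mutation score = 18.26%

18.26%


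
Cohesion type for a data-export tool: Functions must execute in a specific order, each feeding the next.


Reasoning: Output of one is input to next
Type: Sequential cohesion

Sequential cohesion


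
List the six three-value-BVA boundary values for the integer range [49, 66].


Range: [49, 66]
Boundaries: just below min, min, min+1, max-1, max, just above max
Values: [48, 49, 50, 65, 66, 67]

[48, 49, 50, 65, 66, 67]


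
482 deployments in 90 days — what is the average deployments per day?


Formula: deployments per day = releases / days
= 482 / 90
= 5.356 deploys/day
(equivalently, 37.49 deploys/week)

5.356 deploys/day


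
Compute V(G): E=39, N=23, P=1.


Formula: V(G) = E - N + 2P
V(G) = 39 - 23 + 2*1
V(G) = 16 + 2
V(G) = 18

18


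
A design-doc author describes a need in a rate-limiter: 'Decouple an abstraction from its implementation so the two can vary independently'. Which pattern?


This matches the Bridge pattern

Bridge


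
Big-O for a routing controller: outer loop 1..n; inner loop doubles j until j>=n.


Reasoning: linear outer times logarithmic inner
Complexity: O(n log n)

O(n log n)


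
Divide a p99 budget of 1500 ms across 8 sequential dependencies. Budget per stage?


Formula: per_stage = total_budget / stages
per_stage = 1500 / 8
per_stage = 187.5 ms

187.5 ms


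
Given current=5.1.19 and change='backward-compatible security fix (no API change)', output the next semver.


Current: 5.1.19
Change category: 'backward-compatible security fix (no API change)' → patch bump
SemVer rule: patch bump → increment PATCH (MAJOR and MINOR unchanged)
New: 5.1.20

5.1.20


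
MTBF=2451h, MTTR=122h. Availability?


Availability = MTBF / (MTBF + MTTR)
Availability = 2451 / (2451 + 122)
Availability = 2451 / 2573
Availability = 95.2585%

95.2585%


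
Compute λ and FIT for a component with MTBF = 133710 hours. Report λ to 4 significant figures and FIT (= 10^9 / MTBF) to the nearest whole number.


Formula: λ = 1 / MTBF; FIT = λ × 1e9 = 1e9 / MTBF
λ = 1 / 133710 ≈ 7.479e-06 failures/hour
FIT = 1e9 / 133710 ≈ 7479 failures per 1e9 hours (nearest whole number)

λ = 7.479e-06 /h, FIT = 7479


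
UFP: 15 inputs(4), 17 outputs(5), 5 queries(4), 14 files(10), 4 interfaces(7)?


UFP = EI*4 + EO*5 + EQ*4 + ILF*10 + EIF*7
UFP = 15*4 + 17*5 + 5*4 + 14*10 + 4*7
UFP = 60 + 85 + 20 + 140 + 28
UFP = 333

333


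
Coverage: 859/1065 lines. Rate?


Coverage = covered / total * 100
Coverage = 859 / 1065 * 100
Coverage = 80.66%

80.66%


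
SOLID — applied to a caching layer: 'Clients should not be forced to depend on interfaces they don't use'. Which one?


This describes the Interface Segregation Principle (ISP)

Interface Segregation Principle (ISP)


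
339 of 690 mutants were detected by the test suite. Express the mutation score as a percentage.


Mutation score = killed / total * 100
Mutation score = 339 / 690 * 100
Mutation score = 49.13%

49.13%


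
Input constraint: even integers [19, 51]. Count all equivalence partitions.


Constraint: even integers in [19, 51]
Class 1: x < 19 — out-of-range invalid
Class 2: x in [19,51] but odd — wrong type invalid
Class 3: x in [19,51] and even — valid
Class 4: x > 51 — out-of-range invalid
Total equivalence classes: 4

4 equivalence classes


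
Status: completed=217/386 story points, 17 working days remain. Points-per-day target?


Formula: Required rate = Remaining points / Days left
Remaining = 386 - 217 = 169 points
Required rate = 169 / 17 = 9.94 points/day

9.94 points/day


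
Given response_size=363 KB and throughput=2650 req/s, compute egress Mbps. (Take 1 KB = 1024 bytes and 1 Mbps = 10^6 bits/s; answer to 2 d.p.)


Formula: Mbps = payload_bytes * RPS * 8 / 1e6
Payload per request = 363 KB = 363 * 1024 = 371712 bytes
Total bytes/sec = 371712 * 2650 = 985036800
Total bits/sec = 985036800 * 8 = 7880294400
Mbps = 7880294400 / 1e6 = 7880.29

7880.29 Mbps


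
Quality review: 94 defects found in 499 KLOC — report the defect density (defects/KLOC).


Defect density = defects / KLOC
Defect density = 94 / 499
Defect density = 0.188 defects/KLOC

0.188 defects/KLOC


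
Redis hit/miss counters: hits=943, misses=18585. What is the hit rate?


Formula: hit rate = hits / (hits + misses) * 100
hit rate = 943 / (943 + 18585) * 100
hit rate = 943 / 19528 * 100
hit rate = 4.83%

4.83%


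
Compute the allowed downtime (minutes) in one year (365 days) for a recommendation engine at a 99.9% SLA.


Formula: allowed downtime = period * (100 - SLA) / 100
Period (year (365 days)) = 525600 minutes
Unavailability fraction = (100 - 99.9) / 100
Allowed downtime = 525600 * (100 - 99.9) / 100
Allowed downtime = 525.6 minutes

525.6 minutes


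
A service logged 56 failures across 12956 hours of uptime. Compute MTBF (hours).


Formula: MTBF = Total operating time / Number of failures
MTBF = 12956 / 56
MTBF = 231.36 hours

231.36 hours


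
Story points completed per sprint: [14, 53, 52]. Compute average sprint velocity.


Formula: Avg velocity = Total points / Number of sprints
Points: [14, 53, 52]
Sum = 14 + 53 + 52 = 119
Avg velocity = 119 / 3 = 39.67 points/sprint

39.67 points/sprint


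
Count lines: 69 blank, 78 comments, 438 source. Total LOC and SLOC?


Total LOC = blank + comment + code
Total LOC = 69 + 78 + 438 = 585
SLOC (source only) = code = 438

Total LOC: 585, SLOC: 438


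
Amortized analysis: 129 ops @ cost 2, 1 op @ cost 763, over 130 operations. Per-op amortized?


Formula: Amortized cost = Total cost / Operations
Total cost = (129 * 2) + (1 * 763)
Total cost = 258 + 763 = 1021
Amortized = 1021 / 130 = 7.8538

7.8538


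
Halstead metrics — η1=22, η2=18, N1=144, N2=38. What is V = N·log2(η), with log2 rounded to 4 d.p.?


Formula: V = N * log2(η), where N = N1 + N2 and η = η1 + η2
η = 22 + 18 = 40
N = 144 + 38 = 182
log2(40) ≈ 5.3219
V = 182 * 5.3219 = 968.59

968.59


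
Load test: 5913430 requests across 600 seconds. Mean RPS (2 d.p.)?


Formula: throughput = requests / seconds
throughput = 5913430 / 600
throughput = 9855.72 requests/second

9855.72 requests/second


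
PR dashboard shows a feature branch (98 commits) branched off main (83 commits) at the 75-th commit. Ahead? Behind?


Common ancestor: commit #75
feature commits after divergence: 98 - 75 = 23
main commits after divergence: 83 - 75 = 8
feature is 23 commits ahead of main
main is 8 commits ahead of feature

feature ahead: 23, main ahead: 8


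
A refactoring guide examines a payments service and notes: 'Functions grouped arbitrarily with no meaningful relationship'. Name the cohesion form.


Reasoning: Worst: random grouping
Type: Coincidental cohesion

Coincidental cohesion


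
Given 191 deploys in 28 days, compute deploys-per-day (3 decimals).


Formula: deployments per day = releases / days
= 191 / 28
= 6.821 deploys/day
(equivalently, 47.75 deploys/week)

6.821 deploys/day


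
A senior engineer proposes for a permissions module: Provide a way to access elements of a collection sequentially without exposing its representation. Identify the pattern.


This matches the Iterator pattern

Iterator


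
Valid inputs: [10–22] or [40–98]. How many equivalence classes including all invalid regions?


Valid ranges: [10,22] and [40,98]
Class 1: x < 10 — invalid
Class 2: 10 ≤ x ≤ 22 — valid
Class 3: 22 < x < 40 — invalid (gap between ranges)
Class 4: 40 ≤ x ≤ 98 — valid
Class 5: x > 98 — invalid
Total equivalence classes: 5

5 equivalence classes


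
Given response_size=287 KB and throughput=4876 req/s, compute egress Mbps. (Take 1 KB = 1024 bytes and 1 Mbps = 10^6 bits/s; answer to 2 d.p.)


Formula: Mbps = payload_bytes * RPS * 8 / 1e6
Payload per request = 287 KB = 287 * 1024 = 293888 bytes
Total bytes/sec = 293888 * 4876 = 1432997888
Total bits/sec = 1432997888 * 8 = 11463983104
Mbps = 11463983104 / 1e6 = 11463.98

11463.98 Mbps


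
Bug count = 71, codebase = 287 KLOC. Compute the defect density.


Defect density = defects / KLOC
Defect density = 71 / 287
Defect density = 0.247 defects/KLOC

0.247 defects/KLOC


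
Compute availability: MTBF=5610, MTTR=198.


Availability = MTBF / (MTBF + MTTR)
Availability = 5610 / (5610 + 198)
Availability = 5610 / 5808
Availability = 96.5909%

96.5909%


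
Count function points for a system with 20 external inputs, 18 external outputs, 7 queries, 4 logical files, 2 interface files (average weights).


UFP = EI*4 + EO*5 + EQ*4 + ILF*10 + EIF*7
UFP = 20*4 + 18*5 + 7*4 + 4*10 + 2*7
UFP = 80 + 90 + 28 + 40 + 14
UFP = 252

252


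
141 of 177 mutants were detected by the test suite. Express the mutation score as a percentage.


Mutation score = killed / total * 100
Mutation score = 141 / 177 * 100
Mutation score = 79.66%

79.66%


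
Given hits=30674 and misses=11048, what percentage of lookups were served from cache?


Formula: hit rate = hits / (hits + misses) * 100
hit rate = 30674 / (30674 + 11048) * 100
hit rate = 30674 / 41722 * 100
hit rate = 73.52%

73.52%


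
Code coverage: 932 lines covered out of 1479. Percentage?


Coverage = covered / total * 100
Coverage = 932 / 1479 * 100
Coverage = 63.02%

63.02%


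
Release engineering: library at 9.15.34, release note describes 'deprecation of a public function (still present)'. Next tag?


Current: 9.15.34
Change category: 'deprecation of a public function (still present)' → minor bump
SemVer rule: minor bump → increment MINOR, reset PATCH to 0 (MAJOR unchanged)
New: 9.16.0

9.16.0


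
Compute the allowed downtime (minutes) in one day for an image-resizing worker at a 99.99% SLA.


Formula: allowed downtime = period * (100 - SLA) / 100
Period (day) = 1440 minutes
Unavailability fraction = (100 - 99.99) / 100
Allowed downtime = 1440 * (100 - 99.99) / 100
Allowed downtime = 0.144 minutes

0.144 minutes


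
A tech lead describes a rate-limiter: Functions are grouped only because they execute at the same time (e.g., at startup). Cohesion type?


Reasoning: Related by timing only
Type: Temporal cohesion

Temporal cohesion


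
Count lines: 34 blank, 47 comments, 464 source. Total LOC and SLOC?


Total LOC = blank + comment + code
Total LOC = 34 + 47 + 464 = 545
SLOC (source only) = code = 464

Total LOC: 545, SLOC: 464


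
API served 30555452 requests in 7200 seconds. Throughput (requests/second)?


Formula: throughput = requests / seconds
throughput = 30555452 / 7200
throughput = 4243.81 requests/second

4243.81 requests/second


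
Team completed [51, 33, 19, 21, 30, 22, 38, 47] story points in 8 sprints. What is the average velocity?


Formula: Avg velocity = Total points / Number of sprints
Points: [51, 33, 19, 21, 30, 22, 38, 47]
Sum = 51 + 33 + 19 + 21 + 30 + 22 + 38 + 47 = 261
Avg velocity = 261 / 8 = 32.63 points/sprint

32.63 points/sprint


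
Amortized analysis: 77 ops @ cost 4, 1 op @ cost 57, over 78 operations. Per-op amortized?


Formula: Amortized cost = Total cost / Operations
Total cost = (77 * 4) + (1 * 57)
Total cost = 308 + 57 = 365
Amortized = 365 / 78 = 4.6795

4.6795


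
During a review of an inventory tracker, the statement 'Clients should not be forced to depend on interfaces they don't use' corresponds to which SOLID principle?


This describes the Interface Segregation Principle (ISP)

Interface Segregation Principle (ISP)


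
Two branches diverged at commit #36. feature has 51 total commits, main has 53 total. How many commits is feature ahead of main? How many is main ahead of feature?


Common ancestor: commit #36
feature commits after divergence: 51 - 36 = 15
main commits after divergence: 53 - 36 = 17
feature is 15 commits ahead of main
main is 17 commits ahead of feature

feature ahead: 15, main ahead: 17


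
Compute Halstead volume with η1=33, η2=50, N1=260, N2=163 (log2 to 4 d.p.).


Formula: V = N * log2(η), where N = N1 + N2 and η = η1 + η2
η = 33 + 50 = 83
N = 260 + 163 = 423
log2(83) ≈ 6.3750
V = 423 * 6.3750 = 2696.63

2696.63


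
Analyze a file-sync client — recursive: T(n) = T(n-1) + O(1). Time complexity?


Reasoning: linear recursion with constant work per frame
Complexity: O(n)

O(n)


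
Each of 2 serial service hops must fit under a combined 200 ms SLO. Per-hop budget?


Formula: per_stage = total_budget / stages
per_stage = 200 / 2
per_stage = 100.0 ms

100.0 ms


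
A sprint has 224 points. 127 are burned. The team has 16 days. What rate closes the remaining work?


Formula: Required rate = Remaining points / Days left
Remaining = 224 - 127 = 97 points
Required rate = 97 / 16 = 6.06 points/day

6.06 points/day


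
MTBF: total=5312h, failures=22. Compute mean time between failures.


Formula: MTBF = Total operating time / Number of failures
MTBF = 5312 / 22
MTBF = 241.45 hours

241.45 hours


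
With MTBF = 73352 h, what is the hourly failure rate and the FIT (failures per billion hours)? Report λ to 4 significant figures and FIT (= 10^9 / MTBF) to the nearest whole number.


Formula: λ = 1 / MTBF; FIT = λ × 1e9 = 1e9 / MTBF
λ = 1 / 73352 ≈ 1.363e-05 failures/hour
FIT = 1e9 / 73352 ≈ 13633 failures per 1e9 hours (nearest whole number)

λ = 1.363e-05 /h, FIT = 13633


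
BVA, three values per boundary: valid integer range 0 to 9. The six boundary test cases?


Range: [0, 9]
Boundaries: just below min, min, min+1, max-1, max, just above max
Values: [-1, 0, 1, 8, 9, 10]

[-1, 0, 1, 8, 9, 10]


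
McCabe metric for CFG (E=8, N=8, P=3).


Formula: V(G) = E - N + 2P
V(G) = 8 - 8 + 2*3
V(G) = 0 + 6
V(G) = 6

6


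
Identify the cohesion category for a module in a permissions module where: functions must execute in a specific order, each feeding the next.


Reasoning: Output of one is input to next
Type: Sequential cohesion

Sequential cohesion


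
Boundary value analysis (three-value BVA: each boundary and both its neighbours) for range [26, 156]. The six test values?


Range: [26, 156]
Boundaries: just below min, min, min+1, max-1, max, just above max
Values: [25, 26, 27, 155, 156, 157]

[25, 26, 27, 155, 156, 157]


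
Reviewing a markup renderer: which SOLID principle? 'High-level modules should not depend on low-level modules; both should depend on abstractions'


This describes the Dependency Inversion Principle (DIP)

Dependency Inversion Principle (DIP)


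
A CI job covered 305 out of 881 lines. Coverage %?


Coverage = covered / total * 100
Coverage = 305 / 881 * 100
Coverage = 34.62%

34.62%


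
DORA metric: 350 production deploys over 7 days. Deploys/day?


Formula: deployments per day = releases / days
= 350 / 7
= 50.0 deploys/day
(equivalently, 350.0 deploys/week)

50.0 deploys/day


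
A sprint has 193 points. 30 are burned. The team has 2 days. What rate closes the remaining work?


Formula: Required rate = Remaining points / Days left
Remaining = 193 - 30 = 163 points
Required rate = 163 / 2 = 81.5 points/day

81.5 points/day


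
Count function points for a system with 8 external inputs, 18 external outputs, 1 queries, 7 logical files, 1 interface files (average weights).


UFP = EI*4 + EO*5 + EQ*4 + ILF*10 + EIF*7
UFP = 8*4 + 18*5 + 1*4 + 7*10 + 1*7
UFP = 32 + 90 + 4 + 70 + 7
UFP = 203

203


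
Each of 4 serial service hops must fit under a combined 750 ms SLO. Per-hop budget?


Formula: per_stage = total_budget / stages
per_stage = 750 / 4
per_stage = 187.5 ms

187.5 ms


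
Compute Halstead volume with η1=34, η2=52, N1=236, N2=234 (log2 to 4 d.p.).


Formula: V = N * log2(η), where N = N1 + N2 and η = η1 + η2
η = 34 + 52 = 86
N = 236 + 234 = 470
log2(86) ≈ 6.4263
V = 470 * 6.4263 = 3020.36

3020.36


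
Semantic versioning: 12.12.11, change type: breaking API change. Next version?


Current: 12.12.11
Change category: 'breaking API change' → major bump
SemVer rule: major bump → increment MAJOR, reset MINOR and PATCH to 0
New: 13.0.0

13.0.0


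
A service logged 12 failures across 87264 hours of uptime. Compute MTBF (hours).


Formula: MTBF = Total operating time / Number of failures
MTBF = 87264 / 12
MTBF = 7272.0 hours

7272.0 hours


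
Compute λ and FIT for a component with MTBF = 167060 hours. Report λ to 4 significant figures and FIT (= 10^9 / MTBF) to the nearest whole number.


Formula: λ = 1 / MTBF; FIT = λ × 1e9 = 1e9 / MTBF
λ = 1 / 167060 ≈ 5.986e-06 failures/hour
FIT = 1e9 / 167060 ≈ 5986 failures per 1e9 hours (nearest whole number)

λ = 5.986e-06 /h, FIT = 5986


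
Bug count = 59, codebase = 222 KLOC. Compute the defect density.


Defect density = defects / KLOC
Defect density = 59 / 222
Defect density = 0.266 defects/KLOC

0.266 defects/KLOC


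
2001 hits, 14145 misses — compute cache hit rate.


Formula: hit rate = hits / (hits + misses) * 100
hit rate = 2001 / (2001 + 14145) * 100
hit rate = 2001 / 16146 * 100
hit rate = 12.39%

12.39%


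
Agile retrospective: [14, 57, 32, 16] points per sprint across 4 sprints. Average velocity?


Formula: Avg velocity = Total points / Number of sprints
Points: [14, 57, 32, 16]
Sum = 14 + 57 + 32 + 16 = 119
Avg velocity = 119 / 4 = 29.75 points/sprint

29.75 points/sprint


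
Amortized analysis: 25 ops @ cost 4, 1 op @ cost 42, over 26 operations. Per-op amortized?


Formula: Amortized cost = Total cost / Operations
Total cost = (25 * 4) + (1 * 42)
Total cost = 100 + 42 = 142
Amortized = 142 / 26 = 5.4615

5.4615


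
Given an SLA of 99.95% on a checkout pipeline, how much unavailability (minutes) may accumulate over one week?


Formula: allowed downtime = period * (100 - SLA) / 100
Period (week) = 10080 minutes
Unavailability fraction = (100 - 99.95) / 100
Allowed downtime = 10080 * (100 - 99.95) / 100
Allowed downtime = 5.04 minutes

5.04 minutes


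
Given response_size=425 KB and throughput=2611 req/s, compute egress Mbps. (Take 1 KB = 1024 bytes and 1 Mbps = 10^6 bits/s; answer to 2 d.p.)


Formula: Mbps = payload_bytes * RPS * 8 / 1e6
Payload per request = 425 KB = 425 * 1024 = 435200 bytes
Total bytes/sec = 435200 * 2611 = 1136307200
Total bits/sec = 1136307200 * 8 = 9090457600
Mbps = 9090457600 / 1e6 = 9090.46

9090.46 Mbps


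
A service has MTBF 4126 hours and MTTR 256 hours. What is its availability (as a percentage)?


Availability = MTBF / (MTBF + MTTR)
Availability = 4126 / (4126 + 256)
Availability = 4126 / 4382
Availability = 94.1579%

94.1579%


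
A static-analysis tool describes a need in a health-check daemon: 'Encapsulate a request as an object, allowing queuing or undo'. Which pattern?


This matches the Command pattern

Command


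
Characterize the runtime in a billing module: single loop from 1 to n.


Reasoning: one pass through n items
Complexity: O(n)

O(n)


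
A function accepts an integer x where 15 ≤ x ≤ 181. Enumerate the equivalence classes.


Valid range: [15, 181]
Class 1: x < 15 — invalid
Class 2: 15 ≤ x ≤ 181 — valid
Class 3: x > 181 — invalid
Total equivalence classes: 3

3 equivalence classes


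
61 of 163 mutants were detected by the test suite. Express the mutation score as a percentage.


Mutation score = killed / total * 100
Mutation score = 61 / 163 * 100
Mutation score = 37.42%

37.42%


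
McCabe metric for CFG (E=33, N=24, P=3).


Formula: V(G) = E - N + 2P
V(G) = 33 - 24 + 2*3
V(G) = 9 + 6
V(G) = 15

15


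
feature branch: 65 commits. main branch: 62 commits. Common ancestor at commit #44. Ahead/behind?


Common ancestor: commit #44
feature commits after divergence: 65 - 44 = 21
main commits after divergence: 62 - 44 = 18
feature is 21 commits ahead of main
main is 18 commits ahead of feature

feature ahead: 21, main ahead: 18


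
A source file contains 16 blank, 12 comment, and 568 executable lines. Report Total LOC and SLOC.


Total LOC = blank + comment + code
Total LOC = 16 + 12 + 568 = 596
SLOC (source only) = code = 568

Total LOC: 596, SLOC: 568


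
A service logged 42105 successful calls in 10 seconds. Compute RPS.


Formula: throughput = requests / seconds
throughput = 42105 / 10
throughput = 4210.5 requests/second

4210.5 requests/second


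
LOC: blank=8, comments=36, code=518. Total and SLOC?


Total LOC = blank + comment + code
Total LOC = 8 + 36 + 518 = 562
SLOC (source only) = code = 518

Total LOC: 562, SLOC: 518


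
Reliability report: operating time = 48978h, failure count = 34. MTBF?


Formula: MTBF = Total operating time / Number of failures
MTBF = 48978 / 34
MTBF = 1440.53 hours

1440.53 hours


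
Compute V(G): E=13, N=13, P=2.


Formula: V(G) = E - N + 2P
V(G) = 13 - 13 + 2*2
V(G) = 0 + 4
V(G) = 4

4


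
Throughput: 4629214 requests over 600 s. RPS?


Formula: throughput = requests / seconds
throughput = 4629214 / 600
throughput = 7715.36 requests/second

7715.36 requests/second
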